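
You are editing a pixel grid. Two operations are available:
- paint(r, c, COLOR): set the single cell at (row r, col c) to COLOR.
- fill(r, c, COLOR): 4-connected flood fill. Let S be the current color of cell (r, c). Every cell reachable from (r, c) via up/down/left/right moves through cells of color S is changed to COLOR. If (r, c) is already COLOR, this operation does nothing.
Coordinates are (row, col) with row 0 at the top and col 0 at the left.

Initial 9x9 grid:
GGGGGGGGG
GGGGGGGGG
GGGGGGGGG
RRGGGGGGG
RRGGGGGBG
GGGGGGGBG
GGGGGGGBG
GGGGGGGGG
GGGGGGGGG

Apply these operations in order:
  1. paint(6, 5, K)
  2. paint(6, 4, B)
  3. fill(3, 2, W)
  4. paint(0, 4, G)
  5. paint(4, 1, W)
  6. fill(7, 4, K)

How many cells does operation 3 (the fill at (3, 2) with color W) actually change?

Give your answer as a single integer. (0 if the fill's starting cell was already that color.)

Answer: 72

Derivation:
After op 1 paint(6,5,K):
GGGGGGGGG
GGGGGGGGG
GGGGGGGGG
RRGGGGGGG
RRGGGGGBG
GGGGGGGBG
GGGGGKGBG
GGGGGGGGG
GGGGGGGGG
After op 2 paint(6,4,B):
GGGGGGGGG
GGGGGGGGG
GGGGGGGGG
RRGGGGGGG
RRGGGGGBG
GGGGGGGBG
GGGGBKGBG
GGGGGGGGG
GGGGGGGGG
After op 3 fill(3,2,W) [72 cells changed]:
WWWWWWWWW
WWWWWWWWW
WWWWWWWWW
RRWWWWWWW
RRWWWWWBW
WWWWWWWBW
WWWWBKWBW
WWWWWWWWW
WWWWWWWWW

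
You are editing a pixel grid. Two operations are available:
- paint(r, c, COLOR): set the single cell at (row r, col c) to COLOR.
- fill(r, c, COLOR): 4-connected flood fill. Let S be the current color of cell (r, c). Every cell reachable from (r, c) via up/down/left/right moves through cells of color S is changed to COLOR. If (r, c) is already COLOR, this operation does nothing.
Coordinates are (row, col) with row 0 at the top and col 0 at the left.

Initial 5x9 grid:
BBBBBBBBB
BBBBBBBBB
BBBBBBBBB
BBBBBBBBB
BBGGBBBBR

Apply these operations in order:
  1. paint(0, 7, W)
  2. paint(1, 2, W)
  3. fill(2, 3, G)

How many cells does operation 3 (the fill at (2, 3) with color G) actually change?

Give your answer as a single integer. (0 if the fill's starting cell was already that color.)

After op 1 paint(0,7,W):
BBBBBBBWB
BBBBBBBBB
BBBBBBBBB
BBBBBBBBB
BBGGBBBBR
After op 2 paint(1,2,W):
BBBBBBBWB
BBWBBBBBB
BBBBBBBBB
BBBBBBBBB
BBGGBBBBR
After op 3 fill(2,3,G) [40 cells changed]:
GGGGGGGWG
GGWGGGGGG
GGGGGGGGG
GGGGGGGGG
GGGGGGGGR

Answer: 40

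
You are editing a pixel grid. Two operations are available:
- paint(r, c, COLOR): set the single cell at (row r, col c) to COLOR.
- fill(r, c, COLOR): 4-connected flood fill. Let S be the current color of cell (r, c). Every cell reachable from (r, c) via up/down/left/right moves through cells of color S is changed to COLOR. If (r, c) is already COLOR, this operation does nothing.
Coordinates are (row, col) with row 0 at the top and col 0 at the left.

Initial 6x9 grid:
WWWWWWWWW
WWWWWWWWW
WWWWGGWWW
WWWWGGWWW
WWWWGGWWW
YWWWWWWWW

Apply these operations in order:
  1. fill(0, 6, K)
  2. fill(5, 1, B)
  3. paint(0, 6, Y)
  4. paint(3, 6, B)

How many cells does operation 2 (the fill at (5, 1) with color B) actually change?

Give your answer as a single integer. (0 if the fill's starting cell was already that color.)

After op 1 fill(0,6,K) [47 cells changed]:
KKKKKKKKK
KKKKKKKKK
KKKKGGKKK
KKKKGGKKK
KKKKGGKKK
YKKKKKKKK
After op 2 fill(5,1,B) [47 cells changed]:
BBBBBBBBB
BBBBBBBBB
BBBBGGBBB
BBBBGGBBB
BBBBGGBBB
YBBBBBBBB

Answer: 47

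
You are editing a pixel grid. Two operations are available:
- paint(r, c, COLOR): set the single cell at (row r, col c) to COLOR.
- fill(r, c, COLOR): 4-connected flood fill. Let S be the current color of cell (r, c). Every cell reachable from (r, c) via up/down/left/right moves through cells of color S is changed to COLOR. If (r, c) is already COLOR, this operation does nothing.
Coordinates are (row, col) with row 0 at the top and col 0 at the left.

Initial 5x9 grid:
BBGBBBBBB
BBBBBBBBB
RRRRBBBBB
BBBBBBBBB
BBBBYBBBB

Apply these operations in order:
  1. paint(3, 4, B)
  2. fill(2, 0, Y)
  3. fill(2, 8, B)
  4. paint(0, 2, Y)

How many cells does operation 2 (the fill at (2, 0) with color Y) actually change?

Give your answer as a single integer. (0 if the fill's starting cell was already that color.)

After op 1 paint(3,4,B):
BBGBBBBBB
BBBBBBBBB
RRRRBBBBB
BBBBBBBBB
BBBBYBBBB
After op 2 fill(2,0,Y) [4 cells changed]:
BBGBBBBBB
BBBBBBBBB
YYYYBBBBB
BBBBBBBBB
BBBBYBBBB

Answer: 4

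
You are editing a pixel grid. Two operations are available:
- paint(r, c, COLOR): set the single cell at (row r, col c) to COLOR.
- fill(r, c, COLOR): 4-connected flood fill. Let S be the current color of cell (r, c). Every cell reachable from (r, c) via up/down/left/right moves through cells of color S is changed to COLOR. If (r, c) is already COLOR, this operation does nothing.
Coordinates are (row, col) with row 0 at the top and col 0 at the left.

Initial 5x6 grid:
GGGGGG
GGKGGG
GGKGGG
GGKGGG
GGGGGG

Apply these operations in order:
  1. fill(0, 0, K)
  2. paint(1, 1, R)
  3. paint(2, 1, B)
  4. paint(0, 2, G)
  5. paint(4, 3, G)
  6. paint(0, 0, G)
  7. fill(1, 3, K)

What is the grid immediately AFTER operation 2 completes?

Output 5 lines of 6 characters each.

Answer: KKKKKK
KRKKKK
KKKKKK
KKKKKK
KKKKKK

Derivation:
After op 1 fill(0,0,K) [27 cells changed]:
KKKKKK
KKKKKK
KKKKKK
KKKKKK
KKKKKK
After op 2 paint(1,1,R):
KKKKKK
KRKKKK
KKKKKK
KKKKKK
KKKKKK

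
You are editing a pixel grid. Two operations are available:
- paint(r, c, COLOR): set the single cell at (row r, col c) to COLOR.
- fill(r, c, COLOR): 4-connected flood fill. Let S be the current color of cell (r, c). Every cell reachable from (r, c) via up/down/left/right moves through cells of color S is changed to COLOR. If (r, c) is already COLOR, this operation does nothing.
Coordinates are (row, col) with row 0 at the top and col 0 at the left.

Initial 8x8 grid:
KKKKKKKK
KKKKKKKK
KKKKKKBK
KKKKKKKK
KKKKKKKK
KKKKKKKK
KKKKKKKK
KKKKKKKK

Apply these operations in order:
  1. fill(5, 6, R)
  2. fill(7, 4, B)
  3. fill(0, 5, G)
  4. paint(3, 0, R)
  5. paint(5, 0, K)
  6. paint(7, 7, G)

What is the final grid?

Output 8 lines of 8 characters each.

After op 1 fill(5,6,R) [63 cells changed]:
RRRRRRRR
RRRRRRRR
RRRRRRBR
RRRRRRRR
RRRRRRRR
RRRRRRRR
RRRRRRRR
RRRRRRRR
After op 2 fill(7,4,B) [63 cells changed]:
BBBBBBBB
BBBBBBBB
BBBBBBBB
BBBBBBBB
BBBBBBBB
BBBBBBBB
BBBBBBBB
BBBBBBBB
After op 3 fill(0,5,G) [64 cells changed]:
GGGGGGGG
GGGGGGGG
GGGGGGGG
GGGGGGGG
GGGGGGGG
GGGGGGGG
GGGGGGGG
GGGGGGGG
After op 4 paint(3,0,R):
GGGGGGGG
GGGGGGGG
GGGGGGGG
RGGGGGGG
GGGGGGGG
GGGGGGGG
GGGGGGGG
GGGGGGGG
After op 5 paint(5,0,K):
GGGGGGGG
GGGGGGGG
GGGGGGGG
RGGGGGGG
GGGGGGGG
KGGGGGGG
GGGGGGGG
GGGGGGGG
After op 6 paint(7,7,G):
GGGGGGGG
GGGGGGGG
GGGGGGGG
RGGGGGGG
GGGGGGGG
KGGGGGGG
GGGGGGGG
GGGGGGGG

Answer: GGGGGGGG
GGGGGGGG
GGGGGGGG
RGGGGGGG
GGGGGGGG
KGGGGGGG
GGGGGGGG
GGGGGGGG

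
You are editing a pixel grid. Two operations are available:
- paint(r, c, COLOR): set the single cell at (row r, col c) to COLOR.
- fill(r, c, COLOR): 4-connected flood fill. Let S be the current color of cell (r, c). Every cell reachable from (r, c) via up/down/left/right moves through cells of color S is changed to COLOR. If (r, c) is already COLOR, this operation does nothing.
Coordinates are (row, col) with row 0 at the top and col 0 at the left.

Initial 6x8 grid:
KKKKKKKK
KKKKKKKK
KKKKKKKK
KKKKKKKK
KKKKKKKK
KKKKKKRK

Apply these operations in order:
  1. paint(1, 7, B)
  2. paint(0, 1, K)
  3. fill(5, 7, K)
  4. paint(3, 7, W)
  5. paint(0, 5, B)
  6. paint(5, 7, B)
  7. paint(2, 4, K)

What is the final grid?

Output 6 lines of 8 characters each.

Answer: KKKKKBKK
KKKKKKKB
KKKKKKKK
KKKKKKKW
KKKKKKKK
KKKKKKRB

Derivation:
After op 1 paint(1,7,B):
KKKKKKKK
KKKKKKKB
KKKKKKKK
KKKKKKKK
KKKKKKKK
KKKKKKRK
After op 2 paint(0,1,K):
KKKKKKKK
KKKKKKKB
KKKKKKKK
KKKKKKKK
KKKKKKKK
KKKKKKRK
After op 3 fill(5,7,K) [0 cells changed]:
KKKKKKKK
KKKKKKKB
KKKKKKKK
KKKKKKKK
KKKKKKKK
KKKKKKRK
After op 4 paint(3,7,W):
KKKKKKKK
KKKKKKKB
KKKKKKKK
KKKKKKKW
KKKKKKKK
KKKKKKRK
After op 5 paint(0,5,B):
KKKKKBKK
KKKKKKKB
KKKKKKKK
KKKKKKKW
KKKKKKKK
KKKKKKRK
After op 6 paint(5,7,B):
KKKKKBKK
KKKKKKKB
KKKKKKKK
KKKKKKKW
KKKKKKKK
KKKKKKRB
After op 7 paint(2,4,K):
KKKKKBKK
KKKKKKKB
KKKKKKKK
KKKKKKKW
KKKKKKKK
KKKKKKRB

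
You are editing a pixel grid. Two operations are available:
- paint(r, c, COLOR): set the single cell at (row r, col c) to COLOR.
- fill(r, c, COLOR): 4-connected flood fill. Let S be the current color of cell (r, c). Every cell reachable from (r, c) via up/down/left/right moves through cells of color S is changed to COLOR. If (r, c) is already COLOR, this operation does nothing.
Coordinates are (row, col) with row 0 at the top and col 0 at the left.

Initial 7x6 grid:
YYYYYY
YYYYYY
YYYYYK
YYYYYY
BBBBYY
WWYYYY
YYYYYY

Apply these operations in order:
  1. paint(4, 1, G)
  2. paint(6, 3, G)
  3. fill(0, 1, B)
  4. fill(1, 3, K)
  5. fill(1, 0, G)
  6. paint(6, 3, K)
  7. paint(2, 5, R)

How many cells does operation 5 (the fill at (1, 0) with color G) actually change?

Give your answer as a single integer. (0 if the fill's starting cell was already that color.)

Answer: 38

Derivation:
After op 1 paint(4,1,G):
YYYYYY
YYYYYY
YYYYYK
YYYYYY
BGBBYY
WWYYYY
YYYYYY
After op 2 paint(6,3,G):
YYYYYY
YYYYYY
YYYYYK
YYYYYY
BGBBYY
WWYYYY
YYYGYY
After op 3 fill(0,1,B) [34 cells changed]:
BBBBBB
BBBBBB
BBBBBK
BBBBBB
BGBBBB
WWBBBB
BBBGBB
After op 4 fill(1,3,K) [37 cells changed]:
KKKKKK
KKKKKK
KKKKKK
KKKKKK
KGKKKK
WWKKKK
KKKGKK
After op 5 fill(1,0,G) [38 cells changed]:
GGGGGG
GGGGGG
GGGGGG
GGGGGG
GGGGGG
WWGGGG
GGGGGG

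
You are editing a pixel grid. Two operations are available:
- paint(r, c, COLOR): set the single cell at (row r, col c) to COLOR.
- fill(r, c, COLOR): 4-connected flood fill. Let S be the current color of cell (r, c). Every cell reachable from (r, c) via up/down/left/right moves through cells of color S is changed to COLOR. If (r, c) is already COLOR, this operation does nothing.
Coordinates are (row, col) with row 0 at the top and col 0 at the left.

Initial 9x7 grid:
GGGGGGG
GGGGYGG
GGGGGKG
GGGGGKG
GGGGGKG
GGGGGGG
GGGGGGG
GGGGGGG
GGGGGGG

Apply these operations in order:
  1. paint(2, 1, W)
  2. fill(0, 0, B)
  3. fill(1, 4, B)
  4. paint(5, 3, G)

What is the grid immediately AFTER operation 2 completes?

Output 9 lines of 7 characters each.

After op 1 paint(2,1,W):
GGGGGGG
GGGGYGG
GWGGGKG
GGGGGKG
GGGGGKG
GGGGGGG
GGGGGGG
GGGGGGG
GGGGGGG
After op 2 fill(0,0,B) [58 cells changed]:
BBBBBBB
BBBBYBB
BWBBBKB
BBBBBKB
BBBBBKB
BBBBBBB
BBBBBBB
BBBBBBB
BBBBBBB

Answer: BBBBBBB
BBBBYBB
BWBBBKB
BBBBBKB
BBBBBKB
BBBBBBB
BBBBBBB
BBBBBBB
BBBBBBB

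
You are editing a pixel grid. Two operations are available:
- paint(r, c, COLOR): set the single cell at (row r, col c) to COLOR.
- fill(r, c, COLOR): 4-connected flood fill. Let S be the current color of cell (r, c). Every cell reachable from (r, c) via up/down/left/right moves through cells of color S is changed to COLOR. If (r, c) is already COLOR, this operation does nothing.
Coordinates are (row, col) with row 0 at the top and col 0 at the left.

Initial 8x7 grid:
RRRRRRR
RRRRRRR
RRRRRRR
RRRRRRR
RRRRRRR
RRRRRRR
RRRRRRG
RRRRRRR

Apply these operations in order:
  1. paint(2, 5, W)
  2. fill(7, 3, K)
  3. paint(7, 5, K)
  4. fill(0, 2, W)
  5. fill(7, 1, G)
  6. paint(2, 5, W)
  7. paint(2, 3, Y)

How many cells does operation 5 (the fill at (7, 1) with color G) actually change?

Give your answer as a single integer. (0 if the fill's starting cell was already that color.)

After op 1 paint(2,5,W):
RRRRRRR
RRRRRRR
RRRRRWR
RRRRRRR
RRRRRRR
RRRRRRR
RRRRRRG
RRRRRRR
After op 2 fill(7,3,K) [54 cells changed]:
KKKKKKK
KKKKKKK
KKKKKWK
KKKKKKK
KKKKKKK
KKKKKKK
KKKKKKG
KKKKKKK
After op 3 paint(7,5,K):
KKKKKKK
KKKKKKK
KKKKKWK
KKKKKKK
KKKKKKK
KKKKKKK
KKKKKKG
KKKKKKK
After op 4 fill(0,2,W) [54 cells changed]:
WWWWWWW
WWWWWWW
WWWWWWW
WWWWWWW
WWWWWWW
WWWWWWW
WWWWWWG
WWWWWWW
After op 5 fill(7,1,G) [55 cells changed]:
GGGGGGG
GGGGGGG
GGGGGGG
GGGGGGG
GGGGGGG
GGGGGGG
GGGGGGG
GGGGGGG

Answer: 55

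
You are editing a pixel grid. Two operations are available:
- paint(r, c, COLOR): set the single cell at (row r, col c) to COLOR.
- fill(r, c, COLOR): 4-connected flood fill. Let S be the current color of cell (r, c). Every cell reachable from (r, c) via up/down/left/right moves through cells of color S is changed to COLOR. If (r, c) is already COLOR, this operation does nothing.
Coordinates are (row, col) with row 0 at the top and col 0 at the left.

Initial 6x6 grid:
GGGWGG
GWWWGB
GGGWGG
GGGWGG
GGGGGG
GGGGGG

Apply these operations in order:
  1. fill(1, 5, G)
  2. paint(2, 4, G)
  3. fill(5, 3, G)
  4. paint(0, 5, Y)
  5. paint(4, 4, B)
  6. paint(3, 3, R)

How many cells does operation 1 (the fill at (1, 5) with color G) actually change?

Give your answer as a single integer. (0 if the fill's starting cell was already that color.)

Answer: 1

Derivation:
After op 1 fill(1,5,G) [1 cells changed]:
GGGWGG
GWWWGG
GGGWGG
GGGWGG
GGGGGG
GGGGGG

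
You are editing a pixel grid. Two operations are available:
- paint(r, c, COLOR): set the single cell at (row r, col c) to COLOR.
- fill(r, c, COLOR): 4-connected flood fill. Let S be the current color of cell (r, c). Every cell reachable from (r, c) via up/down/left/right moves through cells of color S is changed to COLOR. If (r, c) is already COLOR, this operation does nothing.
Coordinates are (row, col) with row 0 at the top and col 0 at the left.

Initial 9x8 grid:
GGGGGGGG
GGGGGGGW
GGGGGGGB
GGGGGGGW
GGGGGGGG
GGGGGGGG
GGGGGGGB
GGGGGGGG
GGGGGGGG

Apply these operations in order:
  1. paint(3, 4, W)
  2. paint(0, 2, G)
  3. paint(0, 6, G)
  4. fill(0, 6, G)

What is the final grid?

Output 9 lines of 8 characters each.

After op 1 paint(3,4,W):
GGGGGGGG
GGGGGGGW
GGGGGGGB
GGGGWGGW
GGGGGGGG
GGGGGGGG
GGGGGGGB
GGGGGGGG
GGGGGGGG
After op 2 paint(0,2,G):
GGGGGGGG
GGGGGGGW
GGGGGGGB
GGGGWGGW
GGGGGGGG
GGGGGGGG
GGGGGGGB
GGGGGGGG
GGGGGGGG
After op 3 paint(0,6,G):
GGGGGGGG
GGGGGGGW
GGGGGGGB
GGGGWGGW
GGGGGGGG
GGGGGGGG
GGGGGGGB
GGGGGGGG
GGGGGGGG
After op 4 fill(0,6,G) [0 cells changed]:
GGGGGGGG
GGGGGGGW
GGGGGGGB
GGGGWGGW
GGGGGGGG
GGGGGGGG
GGGGGGGB
GGGGGGGG
GGGGGGGG

Answer: GGGGGGGG
GGGGGGGW
GGGGGGGB
GGGGWGGW
GGGGGGGG
GGGGGGGG
GGGGGGGB
GGGGGGGG
GGGGGGGG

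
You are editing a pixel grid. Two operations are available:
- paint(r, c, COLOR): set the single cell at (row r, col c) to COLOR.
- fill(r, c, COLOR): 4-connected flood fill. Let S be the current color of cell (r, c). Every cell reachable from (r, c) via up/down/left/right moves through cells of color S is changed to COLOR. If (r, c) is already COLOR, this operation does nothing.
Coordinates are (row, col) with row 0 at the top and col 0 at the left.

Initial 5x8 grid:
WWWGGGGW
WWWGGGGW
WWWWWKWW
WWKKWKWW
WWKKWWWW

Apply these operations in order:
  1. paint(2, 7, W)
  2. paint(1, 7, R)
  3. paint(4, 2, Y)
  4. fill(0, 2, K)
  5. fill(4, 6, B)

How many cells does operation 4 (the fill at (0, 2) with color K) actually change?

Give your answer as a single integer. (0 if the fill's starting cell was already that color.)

After op 1 paint(2,7,W):
WWWGGGGW
WWWGGGGW
WWWWWKWW
WWKKWKWW
WWKKWWWW
After op 2 paint(1,7,R):
WWWGGGGW
WWWGGGGR
WWWWWKWW
WWKKWKWW
WWKKWWWW
After op 3 paint(4,2,Y):
WWWGGGGW
WWWGGGGR
WWWWWKWW
WWKKWKWW
WWYKWWWW
After op 4 fill(0,2,K) [24 cells changed]:
KKKGGGGW
KKKGGGGR
KKKKKKKK
KKKKKKKK
KKYKKKKK

Answer: 24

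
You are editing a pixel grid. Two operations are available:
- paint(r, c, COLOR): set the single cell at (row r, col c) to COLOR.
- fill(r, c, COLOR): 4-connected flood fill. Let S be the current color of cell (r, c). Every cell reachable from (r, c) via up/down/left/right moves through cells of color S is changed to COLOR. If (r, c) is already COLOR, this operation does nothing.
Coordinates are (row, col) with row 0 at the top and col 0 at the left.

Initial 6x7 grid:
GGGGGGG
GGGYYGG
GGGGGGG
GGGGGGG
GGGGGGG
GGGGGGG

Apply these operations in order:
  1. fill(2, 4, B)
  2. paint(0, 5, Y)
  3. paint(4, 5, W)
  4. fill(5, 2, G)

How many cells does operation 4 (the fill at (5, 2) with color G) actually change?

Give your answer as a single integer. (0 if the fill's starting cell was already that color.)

After op 1 fill(2,4,B) [40 cells changed]:
BBBBBBB
BBBYYBB
BBBBBBB
BBBBBBB
BBBBBBB
BBBBBBB
After op 2 paint(0,5,Y):
BBBBBYB
BBBYYBB
BBBBBBB
BBBBBBB
BBBBBBB
BBBBBBB
After op 3 paint(4,5,W):
BBBBBYB
BBBYYBB
BBBBBBB
BBBBBBB
BBBBBWB
BBBBBBB
After op 4 fill(5,2,G) [38 cells changed]:
GGGGGYG
GGGYYGG
GGGGGGG
GGGGGGG
GGGGGWG
GGGGGGG

Answer: 38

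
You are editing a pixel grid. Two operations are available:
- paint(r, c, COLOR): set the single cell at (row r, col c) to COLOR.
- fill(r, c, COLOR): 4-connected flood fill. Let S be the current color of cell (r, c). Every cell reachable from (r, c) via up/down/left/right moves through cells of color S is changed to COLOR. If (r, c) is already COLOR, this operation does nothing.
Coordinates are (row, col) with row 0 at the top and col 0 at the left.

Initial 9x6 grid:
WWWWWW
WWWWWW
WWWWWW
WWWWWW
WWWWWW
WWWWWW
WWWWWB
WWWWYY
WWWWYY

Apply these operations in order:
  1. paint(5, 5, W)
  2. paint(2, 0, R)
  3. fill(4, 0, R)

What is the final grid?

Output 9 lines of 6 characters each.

Answer: RRRRRR
RRRRRR
RRRRRR
RRRRRR
RRRRRR
RRRRRR
RRRRRB
RRRRYY
RRRRYY

Derivation:
After op 1 paint(5,5,W):
WWWWWW
WWWWWW
WWWWWW
WWWWWW
WWWWWW
WWWWWW
WWWWWB
WWWWYY
WWWWYY
After op 2 paint(2,0,R):
WWWWWW
WWWWWW
RWWWWW
WWWWWW
WWWWWW
WWWWWW
WWWWWB
WWWWYY
WWWWYY
After op 3 fill(4,0,R) [48 cells changed]:
RRRRRR
RRRRRR
RRRRRR
RRRRRR
RRRRRR
RRRRRR
RRRRRB
RRRRYY
RRRRYY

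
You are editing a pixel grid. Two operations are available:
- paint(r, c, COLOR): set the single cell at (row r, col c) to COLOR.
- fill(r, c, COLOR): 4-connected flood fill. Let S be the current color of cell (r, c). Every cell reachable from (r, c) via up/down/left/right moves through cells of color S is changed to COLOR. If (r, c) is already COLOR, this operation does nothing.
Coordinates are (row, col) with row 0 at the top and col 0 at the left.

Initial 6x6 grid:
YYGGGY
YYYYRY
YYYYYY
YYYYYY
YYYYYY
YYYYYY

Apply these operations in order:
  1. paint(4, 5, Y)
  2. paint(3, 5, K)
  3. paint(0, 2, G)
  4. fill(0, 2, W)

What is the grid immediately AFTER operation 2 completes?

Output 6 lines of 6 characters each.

After op 1 paint(4,5,Y):
YYGGGY
YYYYRY
YYYYYY
YYYYYY
YYYYYY
YYYYYY
After op 2 paint(3,5,K):
YYGGGY
YYYYRY
YYYYYY
YYYYYK
YYYYYY
YYYYYY

Answer: YYGGGY
YYYYRY
YYYYYY
YYYYYK
YYYYYY
YYYYYY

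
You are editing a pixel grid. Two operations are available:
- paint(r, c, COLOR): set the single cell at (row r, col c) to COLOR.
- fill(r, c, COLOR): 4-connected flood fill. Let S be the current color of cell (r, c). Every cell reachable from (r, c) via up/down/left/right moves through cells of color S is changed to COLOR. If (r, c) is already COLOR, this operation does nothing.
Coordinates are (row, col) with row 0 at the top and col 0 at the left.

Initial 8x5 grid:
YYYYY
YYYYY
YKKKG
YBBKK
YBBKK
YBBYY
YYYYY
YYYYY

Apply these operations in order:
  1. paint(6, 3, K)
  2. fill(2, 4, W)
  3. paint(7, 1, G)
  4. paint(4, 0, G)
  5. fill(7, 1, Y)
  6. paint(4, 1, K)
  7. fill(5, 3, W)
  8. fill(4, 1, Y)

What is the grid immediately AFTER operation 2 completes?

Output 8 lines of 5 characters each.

After op 1 paint(6,3,K):
YYYYY
YYYYY
YKKKG
YBBKK
YBBKK
YBBYY
YYYKY
YYYYY
After op 2 fill(2,4,W) [1 cells changed]:
YYYYY
YYYYY
YKKKW
YBBKK
YBBKK
YBBYY
YYYKY
YYYYY

Answer: YYYYY
YYYYY
YKKKW
YBBKK
YBBKK
YBBYY
YYYKY
YYYYY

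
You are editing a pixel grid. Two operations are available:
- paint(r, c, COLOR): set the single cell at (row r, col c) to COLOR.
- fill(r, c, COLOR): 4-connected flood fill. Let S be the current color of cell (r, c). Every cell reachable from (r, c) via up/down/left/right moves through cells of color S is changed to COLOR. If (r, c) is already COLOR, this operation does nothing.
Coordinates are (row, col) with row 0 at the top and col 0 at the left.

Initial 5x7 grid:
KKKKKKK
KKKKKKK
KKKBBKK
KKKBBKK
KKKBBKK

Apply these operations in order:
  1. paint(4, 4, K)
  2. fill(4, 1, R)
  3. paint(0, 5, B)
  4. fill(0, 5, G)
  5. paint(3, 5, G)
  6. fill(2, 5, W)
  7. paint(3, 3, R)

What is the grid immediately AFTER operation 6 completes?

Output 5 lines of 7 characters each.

After op 1 paint(4,4,K):
KKKKKKK
KKKKKKK
KKKBBKK
KKKBBKK
KKKBKKK
After op 2 fill(4,1,R) [30 cells changed]:
RRRRRRR
RRRRRRR
RRRBBRR
RRRBBRR
RRRBRRR
After op 3 paint(0,5,B):
RRRRRBR
RRRRRRR
RRRBBRR
RRRBBRR
RRRBRRR
After op 4 fill(0,5,G) [1 cells changed]:
RRRRRGR
RRRRRRR
RRRBBRR
RRRBBRR
RRRBRRR
After op 5 paint(3,5,G):
RRRRRGR
RRRRRRR
RRRBBRR
RRRBBGR
RRRBRRR
After op 6 fill(2,5,W) [28 cells changed]:
WWWWWGW
WWWWWWW
WWWBBWW
WWWBBGW
WWWBWWW

Answer: WWWWWGW
WWWWWWW
WWWBBWW
WWWBBGW
WWWBWWW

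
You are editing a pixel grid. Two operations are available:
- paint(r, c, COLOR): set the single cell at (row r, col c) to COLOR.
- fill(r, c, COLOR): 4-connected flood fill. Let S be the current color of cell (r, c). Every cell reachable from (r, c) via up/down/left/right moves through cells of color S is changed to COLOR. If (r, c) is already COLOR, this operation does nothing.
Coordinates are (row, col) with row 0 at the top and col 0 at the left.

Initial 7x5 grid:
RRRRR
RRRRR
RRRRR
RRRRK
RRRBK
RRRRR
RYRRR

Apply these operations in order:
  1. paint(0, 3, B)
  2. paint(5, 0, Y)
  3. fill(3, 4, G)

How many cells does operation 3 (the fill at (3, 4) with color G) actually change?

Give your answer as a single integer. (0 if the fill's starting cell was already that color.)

Answer: 2

Derivation:
After op 1 paint(0,3,B):
RRRBR
RRRRR
RRRRR
RRRRK
RRRBK
RRRRR
RYRRR
After op 2 paint(5,0,Y):
RRRBR
RRRRR
RRRRR
RRRRK
RRRBK
YRRRR
RYRRR
After op 3 fill(3,4,G) [2 cells changed]:
RRRBR
RRRRR
RRRRR
RRRRG
RRRBG
YRRRR
RYRRR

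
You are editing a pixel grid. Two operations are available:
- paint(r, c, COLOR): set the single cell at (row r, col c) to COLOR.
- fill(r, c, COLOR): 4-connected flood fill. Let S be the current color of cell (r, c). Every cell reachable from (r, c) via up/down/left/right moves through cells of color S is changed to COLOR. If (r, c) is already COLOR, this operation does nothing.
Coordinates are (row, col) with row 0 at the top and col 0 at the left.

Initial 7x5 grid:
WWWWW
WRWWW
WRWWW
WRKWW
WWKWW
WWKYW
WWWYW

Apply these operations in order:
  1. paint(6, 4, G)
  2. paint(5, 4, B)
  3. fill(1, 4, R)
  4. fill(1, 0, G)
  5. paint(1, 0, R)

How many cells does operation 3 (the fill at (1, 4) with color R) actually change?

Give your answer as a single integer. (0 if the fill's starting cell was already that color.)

Answer: 25

Derivation:
After op 1 paint(6,4,G):
WWWWW
WRWWW
WRWWW
WRKWW
WWKWW
WWKYW
WWWYG
After op 2 paint(5,4,B):
WWWWW
WRWWW
WRWWW
WRKWW
WWKWW
WWKYB
WWWYG
After op 3 fill(1,4,R) [25 cells changed]:
RRRRR
RRRRR
RRRRR
RRKRR
RRKRR
RRKYB
RRRYG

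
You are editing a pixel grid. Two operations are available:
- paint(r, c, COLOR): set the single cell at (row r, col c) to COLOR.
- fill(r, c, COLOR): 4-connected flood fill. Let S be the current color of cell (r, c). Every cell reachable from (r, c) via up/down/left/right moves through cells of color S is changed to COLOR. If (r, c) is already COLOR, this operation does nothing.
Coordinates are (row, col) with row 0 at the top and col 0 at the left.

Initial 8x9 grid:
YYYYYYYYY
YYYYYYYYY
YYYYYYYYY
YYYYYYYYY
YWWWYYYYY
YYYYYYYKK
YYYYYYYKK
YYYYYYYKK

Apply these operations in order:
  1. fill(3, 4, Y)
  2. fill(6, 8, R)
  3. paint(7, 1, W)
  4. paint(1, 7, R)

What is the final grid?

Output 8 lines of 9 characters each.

Answer: YYYYYYYYY
YYYYYYYRY
YYYYYYYYY
YYYYYYYYY
YWWWYYYYY
YYYYYYYRR
YYYYYYYRR
YWYYYYYRR

Derivation:
After op 1 fill(3,4,Y) [0 cells changed]:
YYYYYYYYY
YYYYYYYYY
YYYYYYYYY
YYYYYYYYY
YWWWYYYYY
YYYYYYYKK
YYYYYYYKK
YYYYYYYKK
After op 2 fill(6,8,R) [6 cells changed]:
YYYYYYYYY
YYYYYYYYY
YYYYYYYYY
YYYYYYYYY
YWWWYYYYY
YYYYYYYRR
YYYYYYYRR
YYYYYYYRR
After op 3 paint(7,1,W):
YYYYYYYYY
YYYYYYYYY
YYYYYYYYY
YYYYYYYYY
YWWWYYYYY
YYYYYYYRR
YYYYYYYRR
YWYYYYYRR
After op 4 paint(1,7,R):
YYYYYYYYY
YYYYYYYRY
YYYYYYYYY
YYYYYYYYY
YWWWYYYYY
YYYYYYYRR
YYYYYYYRR
YWYYYYYRR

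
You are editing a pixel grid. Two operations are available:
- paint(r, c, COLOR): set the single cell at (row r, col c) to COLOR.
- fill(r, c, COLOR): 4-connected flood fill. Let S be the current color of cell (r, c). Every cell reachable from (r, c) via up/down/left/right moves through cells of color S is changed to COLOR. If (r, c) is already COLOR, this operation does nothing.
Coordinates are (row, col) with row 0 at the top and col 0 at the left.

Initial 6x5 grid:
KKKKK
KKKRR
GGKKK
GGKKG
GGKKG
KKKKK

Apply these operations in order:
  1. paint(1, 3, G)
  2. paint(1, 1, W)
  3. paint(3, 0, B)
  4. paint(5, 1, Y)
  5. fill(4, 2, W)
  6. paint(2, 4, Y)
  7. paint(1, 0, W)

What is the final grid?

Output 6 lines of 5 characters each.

Answer: WWWWW
WWWGR
GGWWY
BGWWG
GGWWG
KYWWW

Derivation:
After op 1 paint(1,3,G):
KKKKK
KKKGR
GGKKK
GGKKG
GGKKG
KKKKK
After op 2 paint(1,1,W):
KKKKK
KWKGR
GGKKK
GGKKG
GGKKG
KKKKK
After op 3 paint(3,0,B):
KKKKK
KWKGR
GGKKK
BGKKG
GGKKG
KKKKK
After op 4 paint(5,1,Y):
KKKKK
KWKGR
GGKKK
BGKKG
GGKKG
KYKKK
After op 5 fill(4,2,W) [17 cells changed]:
WWWWW
WWWGR
GGWWW
BGWWG
GGWWG
KYWWW
After op 6 paint(2,4,Y):
WWWWW
WWWGR
GGWWY
BGWWG
GGWWG
KYWWW
After op 7 paint(1,0,W):
WWWWW
WWWGR
GGWWY
BGWWG
GGWWG
KYWWW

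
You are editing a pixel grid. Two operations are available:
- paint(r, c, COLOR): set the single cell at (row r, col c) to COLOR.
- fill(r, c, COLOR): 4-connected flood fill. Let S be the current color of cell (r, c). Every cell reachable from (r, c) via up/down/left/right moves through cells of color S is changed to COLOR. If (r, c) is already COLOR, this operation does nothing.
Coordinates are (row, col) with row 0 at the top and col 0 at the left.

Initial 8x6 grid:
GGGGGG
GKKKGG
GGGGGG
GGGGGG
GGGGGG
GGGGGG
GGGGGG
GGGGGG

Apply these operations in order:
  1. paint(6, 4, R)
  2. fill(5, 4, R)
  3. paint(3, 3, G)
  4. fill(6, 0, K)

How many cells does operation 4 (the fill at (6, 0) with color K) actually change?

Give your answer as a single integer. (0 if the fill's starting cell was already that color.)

Answer: 44

Derivation:
After op 1 paint(6,4,R):
GGGGGG
GKKKGG
GGGGGG
GGGGGG
GGGGGG
GGGGGG
GGGGRG
GGGGGG
After op 2 fill(5,4,R) [44 cells changed]:
RRRRRR
RKKKRR
RRRRRR
RRRRRR
RRRRRR
RRRRRR
RRRRRR
RRRRRR
After op 3 paint(3,3,G):
RRRRRR
RKKKRR
RRRRRR
RRRGRR
RRRRRR
RRRRRR
RRRRRR
RRRRRR
After op 4 fill(6,0,K) [44 cells changed]:
KKKKKK
KKKKKK
KKKKKK
KKKGKK
KKKKKK
KKKKKK
KKKKKK
KKKKKK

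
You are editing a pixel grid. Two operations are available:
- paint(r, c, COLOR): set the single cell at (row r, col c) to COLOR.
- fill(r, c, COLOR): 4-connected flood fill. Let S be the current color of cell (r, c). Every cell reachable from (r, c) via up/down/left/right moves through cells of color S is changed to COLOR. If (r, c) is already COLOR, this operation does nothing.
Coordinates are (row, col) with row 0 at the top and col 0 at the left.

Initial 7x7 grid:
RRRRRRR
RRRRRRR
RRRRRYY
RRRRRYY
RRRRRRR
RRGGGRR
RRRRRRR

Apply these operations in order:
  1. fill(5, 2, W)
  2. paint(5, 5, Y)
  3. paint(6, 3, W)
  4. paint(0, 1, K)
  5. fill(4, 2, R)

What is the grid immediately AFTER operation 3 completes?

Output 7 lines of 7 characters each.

Answer: RRRRRRR
RRRRRRR
RRRRRYY
RRRRRYY
RRRRRRR
RRWWWYR
RRRWRRR

Derivation:
After op 1 fill(5,2,W) [3 cells changed]:
RRRRRRR
RRRRRRR
RRRRRYY
RRRRRYY
RRRRRRR
RRWWWRR
RRRRRRR
After op 2 paint(5,5,Y):
RRRRRRR
RRRRRRR
RRRRRYY
RRRRRYY
RRRRRRR
RRWWWYR
RRRRRRR
After op 3 paint(6,3,W):
RRRRRRR
RRRRRRR
RRRRRYY
RRRRRYY
RRRRRRR
RRWWWYR
RRRWRRR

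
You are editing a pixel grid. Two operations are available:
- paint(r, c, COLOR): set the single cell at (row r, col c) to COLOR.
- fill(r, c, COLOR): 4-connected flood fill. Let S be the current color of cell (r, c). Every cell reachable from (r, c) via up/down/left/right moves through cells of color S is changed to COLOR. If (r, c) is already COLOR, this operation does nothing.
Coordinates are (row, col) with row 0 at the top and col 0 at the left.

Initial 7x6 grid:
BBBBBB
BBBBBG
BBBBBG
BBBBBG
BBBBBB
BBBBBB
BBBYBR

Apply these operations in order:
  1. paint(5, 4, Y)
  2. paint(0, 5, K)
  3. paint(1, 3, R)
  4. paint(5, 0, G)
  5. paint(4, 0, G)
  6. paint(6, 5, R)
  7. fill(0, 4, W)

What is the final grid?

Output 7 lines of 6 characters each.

After op 1 paint(5,4,Y):
BBBBBB
BBBBBG
BBBBBG
BBBBBG
BBBBBB
BBBBYB
BBBYBR
After op 2 paint(0,5,K):
BBBBBK
BBBBBG
BBBBBG
BBBBBG
BBBBBB
BBBBYB
BBBYBR
After op 3 paint(1,3,R):
BBBBBK
BBBRBG
BBBBBG
BBBBBG
BBBBBB
BBBBYB
BBBYBR
After op 4 paint(5,0,G):
BBBBBK
BBBRBG
BBBBBG
BBBBBG
BBBBBB
GBBBYB
BBBYBR
After op 5 paint(4,0,G):
BBBBBK
BBBRBG
BBBBBG
BBBBBG
GBBBBB
GBBBYB
BBBYBR
After op 6 paint(6,5,R):
BBBBBK
BBBRBG
BBBBBG
BBBBBG
GBBBBB
GBBBYB
BBBYBR
After op 7 fill(0,4,W) [31 cells changed]:
WWWWWK
WWWRWG
WWWWWG
WWWWWG
GWWWWW
GWWWYW
WWWYBR

Answer: WWWWWK
WWWRWG
WWWWWG
WWWWWG
GWWWWW
GWWWYW
WWWYBR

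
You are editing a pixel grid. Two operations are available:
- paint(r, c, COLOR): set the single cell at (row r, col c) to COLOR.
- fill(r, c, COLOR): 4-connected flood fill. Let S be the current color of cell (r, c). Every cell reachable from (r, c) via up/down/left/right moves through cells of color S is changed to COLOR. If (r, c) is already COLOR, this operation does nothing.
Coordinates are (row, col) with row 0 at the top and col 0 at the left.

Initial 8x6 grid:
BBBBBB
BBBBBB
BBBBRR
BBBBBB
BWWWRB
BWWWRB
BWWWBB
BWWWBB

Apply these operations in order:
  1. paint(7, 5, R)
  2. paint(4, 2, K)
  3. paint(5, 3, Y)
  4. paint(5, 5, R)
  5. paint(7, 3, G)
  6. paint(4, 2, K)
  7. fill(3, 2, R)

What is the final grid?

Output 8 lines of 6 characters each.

Answer: RRRRRR
RRRRRR
RRRRRR
RRRRRR
RWKWRR
RWWYRR
RWWWBB
RWWGBR

Derivation:
After op 1 paint(7,5,R):
BBBBBB
BBBBBB
BBBBRR
BBBBBB
BWWWRB
BWWWRB
BWWWBB
BWWWBR
After op 2 paint(4,2,K):
BBBBBB
BBBBBB
BBBBRR
BBBBBB
BWKWRB
BWWWRB
BWWWBB
BWWWBR
After op 3 paint(5,3,Y):
BBBBBB
BBBBBB
BBBBRR
BBBBBB
BWKWRB
BWWYRB
BWWWBB
BWWWBR
After op 4 paint(5,5,R):
BBBBBB
BBBBBB
BBBBRR
BBBBBB
BWKWRB
BWWYRR
BWWWBB
BWWWBR
After op 5 paint(7,3,G):
BBBBBB
BBBBBB
BBBBRR
BBBBBB
BWKWRB
BWWYRR
BWWWBB
BWWGBR
After op 6 paint(4,2,K):
BBBBBB
BBBBBB
BBBBRR
BBBBBB
BWKWRB
BWWYRR
BWWWBB
BWWGBR
After op 7 fill(3,2,R) [27 cells changed]:
RRRRRR
RRRRRR
RRRRRR
RRRRRR
RWKWRR
RWWYRR
RWWWBB
RWWGBR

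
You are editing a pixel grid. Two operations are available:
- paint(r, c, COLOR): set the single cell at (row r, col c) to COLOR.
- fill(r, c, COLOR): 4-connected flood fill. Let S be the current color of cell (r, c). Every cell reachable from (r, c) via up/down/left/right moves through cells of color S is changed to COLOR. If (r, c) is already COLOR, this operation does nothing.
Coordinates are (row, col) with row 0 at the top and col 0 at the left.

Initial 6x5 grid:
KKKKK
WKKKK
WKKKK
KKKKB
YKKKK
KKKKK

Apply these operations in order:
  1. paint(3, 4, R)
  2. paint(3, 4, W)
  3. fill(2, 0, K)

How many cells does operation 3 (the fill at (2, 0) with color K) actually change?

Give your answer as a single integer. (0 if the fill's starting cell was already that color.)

After op 1 paint(3,4,R):
KKKKK
WKKKK
WKKKK
KKKKR
YKKKK
KKKKK
After op 2 paint(3,4,W):
KKKKK
WKKKK
WKKKK
KKKKW
YKKKK
KKKKK
After op 3 fill(2,0,K) [2 cells changed]:
KKKKK
KKKKK
KKKKK
KKKKW
YKKKK
KKKKK

Answer: 2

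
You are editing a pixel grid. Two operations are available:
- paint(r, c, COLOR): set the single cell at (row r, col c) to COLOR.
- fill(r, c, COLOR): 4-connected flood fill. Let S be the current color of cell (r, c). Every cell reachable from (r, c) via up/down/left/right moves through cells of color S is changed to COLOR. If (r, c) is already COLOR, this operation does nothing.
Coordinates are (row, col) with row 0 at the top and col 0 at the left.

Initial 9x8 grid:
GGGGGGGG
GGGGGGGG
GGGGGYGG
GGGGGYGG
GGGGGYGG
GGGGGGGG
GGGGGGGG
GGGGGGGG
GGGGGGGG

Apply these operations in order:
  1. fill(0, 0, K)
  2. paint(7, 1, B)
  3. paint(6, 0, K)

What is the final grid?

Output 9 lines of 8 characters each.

Answer: KKKKKKKK
KKKKKKKK
KKKKKYKK
KKKKKYKK
KKKKKYKK
KKKKKKKK
KKKKKKKK
KBKKKKKK
KKKKKKKK

Derivation:
After op 1 fill(0,0,K) [69 cells changed]:
KKKKKKKK
KKKKKKKK
KKKKKYKK
KKKKKYKK
KKKKKYKK
KKKKKKKK
KKKKKKKK
KKKKKKKK
KKKKKKKK
After op 2 paint(7,1,B):
KKKKKKKK
KKKKKKKK
KKKKKYKK
KKKKKYKK
KKKKKYKK
KKKKKKKK
KKKKKKKK
KBKKKKKK
KKKKKKKK
After op 3 paint(6,0,K):
KKKKKKKK
KKKKKKKK
KKKKKYKK
KKKKKYKK
KKKKKYKK
KKKKKKKK
KKKKKKKK
KBKKKKKK
KKKKKKKK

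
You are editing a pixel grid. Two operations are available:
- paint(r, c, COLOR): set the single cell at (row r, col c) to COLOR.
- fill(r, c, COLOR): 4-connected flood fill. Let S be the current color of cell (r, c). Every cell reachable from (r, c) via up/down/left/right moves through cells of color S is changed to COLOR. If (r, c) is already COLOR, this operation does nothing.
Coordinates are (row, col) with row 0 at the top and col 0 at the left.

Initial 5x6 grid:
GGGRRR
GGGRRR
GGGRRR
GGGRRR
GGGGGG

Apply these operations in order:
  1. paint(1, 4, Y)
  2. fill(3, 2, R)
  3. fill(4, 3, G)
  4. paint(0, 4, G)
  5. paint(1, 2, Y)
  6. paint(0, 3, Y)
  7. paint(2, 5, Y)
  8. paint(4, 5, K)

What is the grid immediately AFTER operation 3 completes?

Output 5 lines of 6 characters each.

Answer: GGGGGG
GGGGYG
GGGGGG
GGGGGG
GGGGGG

Derivation:
After op 1 paint(1,4,Y):
GGGRRR
GGGRYR
GGGRRR
GGGRRR
GGGGGG
After op 2 fill(3,2,R) [18 cells changed]:
RRRRRR
RRRRYR
RRRRRR
RRRRRR
RRRRRR
After op 3 fill(4,3,G) [29 cells changed]:
GGGGGG
GGGGYG
GGGGGG
GGGGGG
GGGGGG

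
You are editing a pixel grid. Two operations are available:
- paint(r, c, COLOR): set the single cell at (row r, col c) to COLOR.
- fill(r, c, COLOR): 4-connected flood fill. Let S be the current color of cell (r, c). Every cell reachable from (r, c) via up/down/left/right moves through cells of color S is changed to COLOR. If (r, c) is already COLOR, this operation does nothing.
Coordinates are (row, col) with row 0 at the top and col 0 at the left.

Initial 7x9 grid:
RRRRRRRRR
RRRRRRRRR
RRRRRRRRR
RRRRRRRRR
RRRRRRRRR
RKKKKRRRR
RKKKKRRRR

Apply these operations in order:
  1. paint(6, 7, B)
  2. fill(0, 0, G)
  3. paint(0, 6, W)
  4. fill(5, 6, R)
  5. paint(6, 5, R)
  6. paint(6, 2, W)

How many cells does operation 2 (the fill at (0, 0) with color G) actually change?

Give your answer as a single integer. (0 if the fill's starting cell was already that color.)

Answer: 54

Derivation:
After op 1 paint(6,7,B):
RRRRRRRRR
RRRRRRRRR
RRRRRRRRR
RRRRRRRRR
RRRRRRRRR
RKKKKRRRR
RKKKKRRBR
After op 2 fill(0,0,G) [54 cells changed]:
GGGGGGGGG
GGGGGGGGG
GGGGGGGGG
GGGGGGGGG
GGGGGGGGG
GKKKKGGGG
GKKKKGGBG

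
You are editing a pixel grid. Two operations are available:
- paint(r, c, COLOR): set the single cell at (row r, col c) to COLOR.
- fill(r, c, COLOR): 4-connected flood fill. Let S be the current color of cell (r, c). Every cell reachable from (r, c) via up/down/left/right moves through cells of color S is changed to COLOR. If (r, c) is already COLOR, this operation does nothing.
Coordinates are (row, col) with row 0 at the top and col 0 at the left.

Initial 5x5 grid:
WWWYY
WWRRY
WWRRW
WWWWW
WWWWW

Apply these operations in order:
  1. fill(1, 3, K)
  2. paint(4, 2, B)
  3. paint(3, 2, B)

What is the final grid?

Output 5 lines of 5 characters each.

After op 1 fill(1,3,K) [4 cells changed]:
WWWYY
WWKKY
WWKKW
WWWWW
WWWWW
After op 2 paint(4,2,B):
WWWYY
WWKKY
WWKKW
WWWWW
WWBWW
After op 3 paint(3,2,B):
WWWYY
WWKKY
WWKKW
WWBWW
WWBWW

Answer: WWWYY
WWKKY
WWKKW
WWBWW
WWBWW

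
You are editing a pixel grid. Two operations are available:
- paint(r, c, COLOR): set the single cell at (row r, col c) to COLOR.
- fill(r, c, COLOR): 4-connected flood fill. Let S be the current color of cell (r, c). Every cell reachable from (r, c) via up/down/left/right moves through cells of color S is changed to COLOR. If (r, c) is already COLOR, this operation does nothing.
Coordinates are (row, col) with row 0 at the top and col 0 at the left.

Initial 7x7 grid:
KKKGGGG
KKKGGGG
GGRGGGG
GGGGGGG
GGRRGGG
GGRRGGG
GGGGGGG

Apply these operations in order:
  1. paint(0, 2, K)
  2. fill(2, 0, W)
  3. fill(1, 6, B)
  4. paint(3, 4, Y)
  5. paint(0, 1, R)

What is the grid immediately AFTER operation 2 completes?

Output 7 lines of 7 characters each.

Answer: KKKWWWW
KKKWWWW
WWRWWWW
WWWWWWW
WWRRWWW
WWRRWWW
WWWWWWW

Derivation:
After op 1 paint(0,2,K):
KKKGGGG
KKKGGGG
GGRGGGG
GGGGGGG
GGRRGGG
GGRRGGG
GGGGGGG
After op 2 fill(2,0,W) [38 cells changed]:
KKKWWWW
KKKWWWW
WWRWWWW
WWWWWWW
WWRRWWW
WWRRWWW
WWWWWWW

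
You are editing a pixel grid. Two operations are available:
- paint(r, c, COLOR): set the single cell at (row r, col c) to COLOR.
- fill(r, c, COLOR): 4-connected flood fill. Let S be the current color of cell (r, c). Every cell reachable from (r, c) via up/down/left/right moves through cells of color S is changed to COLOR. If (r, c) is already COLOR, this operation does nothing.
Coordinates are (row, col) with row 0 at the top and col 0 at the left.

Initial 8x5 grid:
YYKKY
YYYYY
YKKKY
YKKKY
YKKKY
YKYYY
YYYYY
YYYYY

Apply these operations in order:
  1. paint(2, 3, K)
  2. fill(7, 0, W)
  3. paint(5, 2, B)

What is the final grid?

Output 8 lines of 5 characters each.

Answer: WWKKW
WWWWW
WKKKW
WKKKW
WKKKW
WKBWW
WWWWW
WWWWW

Derivation:
After op 1 paint(2,3,K):
YYKKY
YYYYY
YKKKY
YKKKY
YKKKY
YKYYY
YYYYY
YYYYY
After op 2 fill(7,0,W) [28 cells changed]:
WWKKW
WWWWW
WKKKW
WKKKW
WKKKW
WKWWW
WWWWW
WWWWW
After op 3 paint(5,2,B):
WWKKW
WWWWW
WKKKW
WKKKW
WKKKW
WKBWW
WWWWW
WWWWW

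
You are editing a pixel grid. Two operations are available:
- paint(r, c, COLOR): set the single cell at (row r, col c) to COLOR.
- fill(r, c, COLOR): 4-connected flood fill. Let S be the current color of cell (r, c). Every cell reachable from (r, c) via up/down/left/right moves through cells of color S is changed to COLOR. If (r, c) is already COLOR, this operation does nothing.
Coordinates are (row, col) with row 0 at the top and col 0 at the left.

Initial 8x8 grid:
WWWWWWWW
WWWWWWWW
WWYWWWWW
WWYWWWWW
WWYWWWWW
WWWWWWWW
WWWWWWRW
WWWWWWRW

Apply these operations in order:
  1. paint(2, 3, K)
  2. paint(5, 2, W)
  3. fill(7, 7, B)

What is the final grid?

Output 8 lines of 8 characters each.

After op 1 paint(2,3,K):
WWWWWWWW
WWWWWWWW
WWYKWWWW
WWYWWWWW
WWYWWWWW
WWWWWWWW
WWWWWWRW
WWWWWWRW
After op 2 paint(5,2,W):
WWWWWWWW
WWWWWWWW
WWYKWWWW
WWYWWWWW
WWYWWWWW
WWWWWWWW
WWWWWWRW
WWWWWWRW
After op 3 fill(7,7,B) [58 cells changed]:
BBBBBBBB
BBBBBBBB
BBYKBBBB
BBYBBBBB
BBYBBBBB
BBBBBBBB
BBBBBBRB
BBBBBBRB

Answer: BBBBBBBB
BBBBBBBB
BBYKBBBB
BBYBBBBB
BBYBBBBB
BBBBBBBB
BBBBBBRB
BBBBBBRB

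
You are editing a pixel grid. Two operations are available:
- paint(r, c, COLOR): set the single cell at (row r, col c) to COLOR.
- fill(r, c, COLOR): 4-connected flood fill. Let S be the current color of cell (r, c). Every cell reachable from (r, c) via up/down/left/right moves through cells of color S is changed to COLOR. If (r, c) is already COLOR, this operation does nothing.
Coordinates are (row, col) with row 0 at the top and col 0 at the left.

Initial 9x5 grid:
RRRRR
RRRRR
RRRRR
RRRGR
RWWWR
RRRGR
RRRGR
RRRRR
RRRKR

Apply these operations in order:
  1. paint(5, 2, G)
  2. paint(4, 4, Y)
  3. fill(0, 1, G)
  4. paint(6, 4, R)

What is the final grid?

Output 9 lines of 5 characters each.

After op 1 paint(5,2,G):
RRRRR
RRRRR
RRRRR
RRRGR
RWWWR
RRGGR
RRRGR
RRRRR
RRRKR
After op 2 paint(4,4,Y):
RRRRR
RRRRR
RRRRR
RRRGR
RWWWY
RRGGR
RRRGR
RRRRR
RRRKR
After op 3 fill(0,1,G) [36 cells changed]:
GGGGG
GGGGG
GGGGG
GGGGG
GWWWY
GGGGG
GGGGG
GGGGG
GGGKG
After op 4 paint(6,4,R):
GGGGG
GGGGG
GGGGG
GGGGG
GWWWY
GGGGG
GGGGR
GGGGG
GGGKG

Answer: GGGGG
GGGGG
GGGGG
GGGGG
GWWWY
GGGGG
GGGGR
GGGGG
GGGKG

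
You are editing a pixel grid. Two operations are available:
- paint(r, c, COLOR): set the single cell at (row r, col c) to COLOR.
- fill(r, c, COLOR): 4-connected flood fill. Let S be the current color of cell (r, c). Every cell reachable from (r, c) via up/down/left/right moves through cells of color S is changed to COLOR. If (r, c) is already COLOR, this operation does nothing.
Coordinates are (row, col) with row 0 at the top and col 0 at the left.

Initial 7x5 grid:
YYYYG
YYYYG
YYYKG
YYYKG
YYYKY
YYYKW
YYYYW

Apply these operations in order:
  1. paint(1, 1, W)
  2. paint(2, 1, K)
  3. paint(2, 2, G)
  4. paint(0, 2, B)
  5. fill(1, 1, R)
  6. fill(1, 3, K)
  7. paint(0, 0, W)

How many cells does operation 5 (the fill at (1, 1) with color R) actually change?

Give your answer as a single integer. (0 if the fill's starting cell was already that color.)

After op 1 paint(1,1,W):
YYYYG
YWYYG
YYYKG
YYYKG
YYYKY
YYYKW
YYYYW
After op 2 paint(2,1,K):
YYYYG
YWYYG
YKYKG
YYYKG
YYYKY
YYYKW
YYYYW
After op 3 paint(2,2,G):
YYYYG
YWYYG
YKGKG
YYYKG
YYYKY
YYYKW
YYYYW
After op 4 paint(0,2,B):
YYBYG
YWYYG
YKGKG
YYYKG
YYYKY
YYYKW
YYYYW
After op 5 fill(1,1,R) [1 cells changed]:
YYBYG
YRYYG
YKGKG
YYYKG
YYYKY
YYYKW
YYYYW

Answer: 1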